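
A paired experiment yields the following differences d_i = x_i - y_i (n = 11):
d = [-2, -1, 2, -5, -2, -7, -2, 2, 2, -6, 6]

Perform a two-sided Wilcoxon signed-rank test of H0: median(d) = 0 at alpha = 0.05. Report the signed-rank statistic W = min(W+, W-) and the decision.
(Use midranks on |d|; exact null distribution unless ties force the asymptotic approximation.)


Step 1: Drop any zero differences (none here) and take |d_i|.
|d| = [2, 1, 2, 5, 2, 7, 2, 2, 2, 6, 6]
Step 2: Midrank |d_i| (ties get averaged ranks).
ranks: |2|->4.5, |1|->1, |2|->4.5, |5|->8, |2|->4.5, |7|->11, |2|->4.5, |2|->4.5, |2|->4.5, |6|->9.5, |6|->9.5
Step 3: Attach original signs; sum ranks with positive sign and with negative sign.
W+ = 4.5 + 4.5 + 4.5 + 9.5 = 23
W- = 4.5 + 1 + 8 + 4.5 + 11 + 4.5 + 9.5 = 43
(Check: W+ + W- = 66 should equal n(n+1)/2 = 66.)
Step 4: Test statistic W = min(W+, W-) = 23.
Step 5: Ties in |d|, so use the tie-corrected normal approximation.
        E[W] = n(n+1)/4 = 11*12/4 = 33.
        Tie groups: |d|=2 (t=6), |d|=6 (t=2); sum(t^3 - t) = 216.
        Var[W] = n(n+1)(2n+1)/24 - sum(t^3-t)/48 = 3036/24 - 216/48 = 122.
        z = (W - E[W]) / sqrt(Var[W]) = (23 - 33) / 11.0454 = -0.9054.
        Two-sided p = 2*Phi(z) = 0.365276.
Step 6: alpha = 0.05. fail to reject H0.

W+ = 23, W- = 43, W = min = 23, p = 0.365276, fail to reject H0.


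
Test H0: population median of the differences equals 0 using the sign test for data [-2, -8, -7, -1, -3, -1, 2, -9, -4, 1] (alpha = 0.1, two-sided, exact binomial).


Step 1: Discard zero differences. Original n = 10; n_eff = number of nonzero differences = 10.
Nonzero differences (with sign): -2, -8, -7, -1, -3, -1, +2, -9, -4, +1
Step 2: Count signs: positive = 2, negative = 8.
Step 3: Under H0: P(positive) = 0.5, so the number of positives S ~ Bin(10, 0.5).
Step 4: Two-sided exact p-value = sum of Bin(10,0.5) probabilities at or below the observed probability = 0.109375.
Step 5: alpha = 0.1. fail to reject H0.

n_eff = 10, pos = 2, neg = 8, p = 0.109375, fail to reject H0.


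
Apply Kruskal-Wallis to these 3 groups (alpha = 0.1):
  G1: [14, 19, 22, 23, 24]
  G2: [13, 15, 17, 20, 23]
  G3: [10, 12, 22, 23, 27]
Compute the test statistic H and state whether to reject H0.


Step 1: Combine all N = 15 observations and assign midranks.
sorted (value, group, rank): (10,G3,1), (12,G3,2), (13,G2,3), (14,G1,4), (15,G2,5), (17,G2,6), (19,G1,7), (20,G2,8), (22,G1,9.5), (22,G3,9.5), (23,G1,12), (23,G2,12), (23,G3,12), (24,G1,14), (27,G3,15)
Step 2: Sum ranks within each group.
R_1 = 46.5 (n_1 = 5)
R_2 = 34 (n_2 = 5)
R_3 = 39.5 (n_3 = 5)
Step 3: H = 12/(N(N+1)) * sum(R_i^2/n_i) - 3(N+1)
     = 12/(15*16) * (46.5^2/5 + 34^2/5 + 39.5^2/5) - 3*16
     = 0.050000 * 975.7 - 48
     = 0.785000.
Step 4: Ties present; correction factor C = 1 - 30/(15^3 - 15) = 0.991071. Corrected H = 0.785000 / 0.991071 = 0.792072.
Step 5: Under H0, H ~ chi^2(2); p-value = 0.672982.
Step 6: alpha = 0.1. fail to reject H0.

H = 0.7921, df = 2, p = 0.672982, fail to reject H0.


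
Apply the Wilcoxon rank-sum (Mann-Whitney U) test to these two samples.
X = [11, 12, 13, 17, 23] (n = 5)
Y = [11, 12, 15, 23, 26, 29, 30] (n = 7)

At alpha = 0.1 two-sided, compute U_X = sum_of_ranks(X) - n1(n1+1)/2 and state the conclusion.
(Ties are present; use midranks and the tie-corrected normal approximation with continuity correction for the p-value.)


Step 1: Combine and sort all 12 observations; assign midranks.
sorted (value, group): (11,X), (11,Y), (12,X), (12,Y), (13,X), (15,Y), (17,X), (23,X), (23,Y), (26,Y), (29,Y), (30,Y)
ranks: 11->1.5, 11->1.5, 12->3.5, 12->3.5, 13->5, 15->6, 17->7, 23->8.5, 23->8.5, 26->10, 29->11, 30->12
Step 2: Rank sum for X: R1 = 1.5 + 3.5 + 5 + 7 + 8.5 = 25.5.
Step 3: U_X = R1 - n1(n1+1)/2 = 25.5 - 5*6/2 = 25.5 - 15 = 10.5.
       U_Y = n1*n2 - U_X = 35 - 10.5 = 24.5.
Step 4: Ties are present, so use the tie-corrected normal approximation (with continuity correction) for the p-value.
Step 5: p-value = 0.288609; compare to alpha = 0.1. fail to reject H0.

U_X = 10.5, p = 0.288609, fail to reject H0 at alpha = 0.1.


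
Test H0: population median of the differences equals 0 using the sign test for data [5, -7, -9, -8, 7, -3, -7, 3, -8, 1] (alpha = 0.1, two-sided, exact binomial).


Step 1: Discard zero differences. Original n = 10; n_eff = number of nonzero differences = 10.
Nonzero differences (with sign): +5, -7, -9, -8, +7, -3, -7, +3, -8, +1
Step 2: Count signs: positive = 4, negative = 6.
Step 3: Under H0: P(positive) = 0.5, so the number of positives S ~ Bin(10, 0.5).
Step 4: Two-sided exact p-value = sum of Bin(10,0.5) probabilities at or below the observed probability = 0.753906.
Step 5: alpha = 0.1. fail to reject H0.

n_eff = 10, pos = 4, neg = 6, p = 0.753906, fail to reject H0.


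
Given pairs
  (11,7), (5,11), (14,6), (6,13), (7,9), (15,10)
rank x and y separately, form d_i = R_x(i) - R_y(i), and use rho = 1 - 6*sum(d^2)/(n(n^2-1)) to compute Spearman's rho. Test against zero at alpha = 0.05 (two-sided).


Step 1: Rank x and y separately (midranks; no ties here).
rank(x): 11->4, 5->1, 14->5, 6->2, 7->3, 15->6
rank(y): 7->2, 11->5, 6->1, 13->6, 9->3, 10->4
Step 2: d_i = R_x(i) - R_y(i); compute d_i^2.
  (4-2)^2=4, (1-5)^2=16, (5-1)^2=16, (2-6)^2=16, (3-3)^2=0, (6-4)^2=4
sum(d^2) = 56.
Step 3: rho = 1 - 6*56 / (6*(6^2 - 1)) = 1 - 336/210 = -0.600000.
Step 4: Under H0, t = rho * sqrt((n-2)/(1-rho^2)) = -1.5000 ~ t(4).
Step 5: Two-sided p-value from the t-distribution with 4 df = 0.208000.
Step 6: alpha = 0.05. fail to reject H0.

rho = -0.6000, p = 0.208000, fail to reject H0 at alpha = 0.05.


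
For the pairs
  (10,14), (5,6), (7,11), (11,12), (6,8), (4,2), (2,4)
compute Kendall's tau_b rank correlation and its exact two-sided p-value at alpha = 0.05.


Step 1: Enumerate the 21 unordered pairs (i,j) with i<j and classify each by sign(x_j-x_i) * sign(y_j-y_i).
  (1,2):dx=-5,dy=-8->C; (1,3):dx=-3,dy=-3->C; (1,4):dx=+1,dy=-2->D; (1,5):dx=-4,dy=-6->C
  (1,6):dx=-6,dy=-12->C; (1,7):dx=-8,dy=-10->C; (2,3):dx=+2,dy=+5->C; (2,4):dx=+6,dy=+6->C
  (2,5):dx=+1,dy=+2->C; (2,6):dx=-1,dy=-4->C; (2,7):dx=-3,dy=-2->C; (3,4):dx=+4,dy=+1->C
  (3,5):dx=-1,dy=-3->C; (3,6):dx=-3,dy=-9->C; (3,7):dx=-5,dy=-7->C; (4,5):dx=-5,dy=-4->C
  (4,6):dx=-7,dy=-10->C; (4,7):dx=-9,dy=-8->C; (5,6):dx=-2,dy=-6->C; (5,7):dx=-4,dy=-4->C
  (6,7):dx=-2,dy=+2->D
Step 2: C = 19, D = 2, total pairs = 21.
Step 3: tau = (C - D)/(n(n-1)/2) = (19 - 2)/21 = 0.809524.
Step 4: Exact two-sided p-value (enumerate n! = 5040 permutations of y under H0): p = 0.010714.
Step 5: alpha = 0.05. reject H0.

tau_b = 0.8095 (C=19, D=2), p = 0.010714, reject H0.


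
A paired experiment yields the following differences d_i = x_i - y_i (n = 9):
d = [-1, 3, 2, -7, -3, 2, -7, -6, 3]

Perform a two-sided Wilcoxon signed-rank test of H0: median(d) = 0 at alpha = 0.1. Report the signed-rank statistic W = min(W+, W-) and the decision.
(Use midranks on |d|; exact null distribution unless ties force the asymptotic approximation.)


Step 1: Drop any zero differences (none here) and take |d_i|.
|d| = [1, 3, 2, 7, 3, 2, 7, 6, 3]
Step 2: Midrank |d_i| (ties get averaged ranks).
ranks: |1|->1, |3|->5, |2|->2.5, |7|->8.5, |3|->5, |2|->2.5, |7|->8.5, |6|->7, |3|->5
Step 3: Attach original signs; sum ranks with positive sign and with negative sign.
W+ = 5 + 2.5 + 2.5 + 5 = 15
W- = 1 + 8.5 + 5 + 8.5 + 7 = 30
(Check: W+ + W- = 45 should equal n(n+1)/2 = 45.)
Step 4: Test statistic W = min(W+, W-) = 15.
Step 5: Ties in |d|, so use the tie-corrected normal approximation.
        E[W] = n(n+1)/4 = 9*10/4 = 22.5.
        Tie groups: |d|=2 (t=2), |d|=3 (t=3), |d|=7 (t=2); sum(t^3 - t) = 36.
        Var[W] = n(n+1)(2n+1)/24 - sum(t^3-t)/48 = 1710/24 - 36/48 = 70.5.
        z = (W - E[W]) / sqrt(Var[W]) = (15 - 22.5) / 8.3964 = -0.8932.
        Two-sided p = 2*Phi(z) = 0.371730.
Step 6: alpha = 0.1. fail to reject H0.

W+ = 15, W- = 30, W = min = 15, p = 0.371730, fail to reject H0.


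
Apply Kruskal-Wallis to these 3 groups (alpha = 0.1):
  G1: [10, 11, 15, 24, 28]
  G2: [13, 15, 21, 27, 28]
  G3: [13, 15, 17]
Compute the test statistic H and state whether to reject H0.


Step 1: Combine all N = 13 observations and assign midranks.
sorted (value, group, rank): (10,G1,1), (11,G1,2), (13,G2,3.5), (13,G3,3.5), (15,G1,6), (15,G2,6), (15,G3,6), (17,G3,8), (21,G2,9), (24,G1,10), (27,G2,11), (28,G1,12.5), (28,G2,12.5)
Step 2: Sum ranks within each group.
R_1 = 31.5 (n_1 = 5)
R_2 = 42 (n_2 = 5)
R_3 = 17.5 (n_3 = 3)
Step 3: H = 12/(N(N+1)) * sum(R_i^2/n_i) - 3(N+1)
     = 12/(13*14) * (31.5^2/5 + 42^2/5 + 17.5^2/3) - 3*14
     = 0.065934 * 653.333 - 42
     = 1.076923.
Step 4: Ties present; correction factor C = 1 - 36/(13^3 - 13) = 0.983516. Corrected H = 1.076923 / 0.983516 = 1.094972.
Step 5: Under H0, H ~ chi^2(2); p-value = 0.578402.
Step 6: alpha = 0.1. fail to reject H0.

H = 1.0950, df = 2, p = 0.578402, fail to reject H0.


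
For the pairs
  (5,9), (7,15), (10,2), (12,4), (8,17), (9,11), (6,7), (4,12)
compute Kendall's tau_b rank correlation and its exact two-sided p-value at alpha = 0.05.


Step 1: Enumerate the 28 unordered pairs (i,j) with i<j and classify each by sign(x_j-x_i) * sign(y_j-y_i).
  (1,2):dx=+2,dy=+6->C; (1,3):dx=+5,dy=-7->D; (1,4):dx=+7,dy=-5->D; (1,5):dx=+3,dy=+8->C
  (1,6):dx=+4,dy=+2->C; (1,7):dx=+1,dy=-2->D; (1,8):dx=-1,dy=+3->D; (2,3):dx=+3,dy=-13->D
  (2,4):dx=+5,dy=-11->D; (2,5):dx=+1,dy=+2->C; (2,6):dx=+2,dy=-4->D; (2,7):dx=-1,dy=-8->C
  (2,8):dx=-3,dy=-3->C; (3,4):dx=+2,dy=+2->C; (3,5):dx=-2,dy=+15->D; (3,6):dx=-1,dy=+9->D
  (3,7):dx=-4,dy=+5->D; (3,8):dx=-6,dy=+10->D; (4,5):dx=-4,dy=+13->D; (4,6):dx=-3,dy=+7->D
  (4,7):dx=-6,dy=+3->D; (4,8):dx=-8,dy=+8->D; (5,6):dx=+1,dy=-6->D; (5,7):dx=-2,dy=-10->C
  (5,8):dx=-4,dy=-5->C; (6,7):dx=-3,dy=-4->C; (6,8):dx=-5,dy=+1->D; (7,8):dx=-2,dy=+5->D
Step 2: C = 10, D = 18, total pairs = 28.
Step 3: tau = (C - D)/(n(n-1)/2) = (10 - 18)/28 = -0.285714.
Step 4: Exact two-sided p-value (enumerate n! = 40320 permutations of y under H0): p = 0.398760.
Step 5: alpha = 0.05. fail to reject H0.

tau_b = -0.2857 (C=10, D=18), p = 0.398760, fail to reject H0.


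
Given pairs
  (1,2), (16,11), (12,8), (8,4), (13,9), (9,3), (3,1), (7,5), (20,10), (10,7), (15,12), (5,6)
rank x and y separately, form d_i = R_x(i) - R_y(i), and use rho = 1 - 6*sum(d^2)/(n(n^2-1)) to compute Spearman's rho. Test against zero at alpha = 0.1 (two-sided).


Step 1: Rank x and y separately (midranks; no ties here).
rank(x): 1->1, 16->11, 12->8, 8->5, 13->9, 9->6, 3->2, 7->4, 20->12, 10->7, 15->10, 5->3
rank(y): 2->2, 11->11, 8->8, 4->4, 9->9, 3->3, 1->1, 5->5, 10->10, 7->7, 12->12, 6->6
Step 2: d_i = R_x(i) - R_y(i); compute d_i^2.
  (1-2)^2=1, (11-11)^2=0, (8-8)^2=0, (5-4)^2=1, (9-9)^2=0, (6-3)^2=9, (2-1)^2=1, (4-5)^2=1, (12-10)^2=4, (7-7)^2=0, (10-12)^2=4, (3-6)^2=9
sum(d^2) = 30.
Step 3: rho = 1 - 6*30 / (12*(12^2 - 1)) = 1 - 180/1716 = 0.895105.
Step 4: Under H0, t = rho * sqrt((n-2)/(1-rho^2)) = 6.3486 ~ t(10).
Step 5: Two-sided p-value from the t-distribution with 10 df = 0.000084.
Step 6: alpha = 0.1. reject H0.

rho = 0.8951, p = 0.000084, reject H0 at alpha = 0.1.


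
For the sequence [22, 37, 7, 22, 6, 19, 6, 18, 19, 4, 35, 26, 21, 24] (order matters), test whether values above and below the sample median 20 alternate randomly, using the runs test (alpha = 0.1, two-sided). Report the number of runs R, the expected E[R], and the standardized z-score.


Step 1: Compute median = 20; label A = above, B = below.
Labels in order: AABABBBBBBAAAA  (n_A = 7, n_B = 7)
Step 2: Count runs R = 5.
Step 3: Under H0 (random ordering), E[R] = 2*n_A*n_B/(n_A+n_B) + 1 = 2*7*7/14 + 1 = 8.0000.
        Var[R] = 2*n_A*n_B*(2*n_A*n_B - n_A - n_B) / ((n_A+n_B)^2 * (n_A+n_B-1)) = 8232/2548 = 3.2308.
        SD[R] = 1.7974.
Step 4: Continuity-corrected z = (R + 0.5 - E[R]) / SD[R] = (5 + 0.5 - 8.0000) / 1.7974 = -1.3909.
Step 5: Two-sided p-value via normal approximation = 2*(1 - Phi(|z|)) = 0.164264.
Step 6: alpha = 0.1. fail to reject H0.

R = 5, z = -1.3909, p = 0.164264, fail to reject H0.


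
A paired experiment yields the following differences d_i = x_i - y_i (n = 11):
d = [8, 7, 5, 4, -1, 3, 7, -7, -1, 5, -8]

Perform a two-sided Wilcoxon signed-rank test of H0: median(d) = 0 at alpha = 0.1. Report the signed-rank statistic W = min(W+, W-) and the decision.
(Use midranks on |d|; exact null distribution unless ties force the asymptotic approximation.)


Step 1: Drop any zero differences (none here) and take |d_i|.
|d| = [8, 7, 5, 4, 1, 3, 7, 7, 1, 5, 8]
Step 2: Midrank |d_i| (ties get averaged ranks).
ranks: |8|->10.5, |7|->8, |5|->5.5, |4|->4, |1|->1.5, |3|->3, |7|->8, |7|->8, |1|->1.5, |5|->5.5, |8|->10.5
Step 3: Attach original signs; sum ranks with positive sign and with negative sign.
W+ = 10.5 + 8 + 5.5 + 4 + 3 + 8 + 5.5 = 44.5
W- = 1.5 + 8 + 1.5 + 10.5 = 21.5
(Check: W+ + W- = 66 should equal n(n+1)/2 = 66.)
Step 4: Test statistic W = min(W+, W-) = 21.5.
Step 5: Ties in |d|, so use the tie-corrected normal approximation.
        E[W] = n(n+1)/4 = 11*12/4 = 33.
        Tie groups: |d|=1 (t=2), |d|=5 (t=2), |d|=7 (t=3), |d|=8 (t=2); sum(t^3 - t) = 42.
        Var[W] = n(n+1)(2n+1)/24 - sum(t^3-t)/48 = 3036/24 - 42/48 = 125.625.
        z = (W - E[W]) / sqrt(Var[W]) = (21.5 - 33) / 11.2083 = -1.0260.
        Two-sided p = 2*Phi(z) = 0.304878.
Step 6: alpha = 0.1. fail to reject H0.

W+ = 44.5, W- = 21.5, W = min = 21.5, p = 0.304878, fail to reject H0.


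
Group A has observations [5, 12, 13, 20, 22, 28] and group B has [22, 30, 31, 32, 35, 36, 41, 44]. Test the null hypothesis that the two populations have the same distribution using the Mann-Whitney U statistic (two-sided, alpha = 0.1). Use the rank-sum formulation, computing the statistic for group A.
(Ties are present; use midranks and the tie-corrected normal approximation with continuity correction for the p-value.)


Step 1: Combine and sort all 14 observations; assign midranks.
sorted (value, group): (5,X), (12,X), (13,X), (20,X), (22,X), (22,Y), (28,X), (30,Y), (31,Y), (32,Y), (35,Y), (36,Y), (41,Y), (44,Y)
ranks: 5->1, 12->2, 13->3, 20->4, 22->5.5, 22->5.5, 28->7, 30->8, 31->9, 32->10, 35->11, 36->12, 41->13, 44->14
Step 2: Rank sum for X: R1 = 1 + 2 + 3 + 4 + 5.5 + 7 = 22.5.
Step 3: U_X = R1 - n1(n1+1)/2 = 22.5 - 6*7/2 = 22.5 - 21 = 1.5.
       U_Y = n1*n2 - U_X = 48 - 1.5 = 46.5.
Step 4: Ties are present, so use the tie-corrected normal approximation (with continuity correction) for the p-value.
Step 5: p-value = 0.004465; compare to alpha = 0.1. reject H0.

U_X = 1.5, p = 0.004465, reject H0 at alpha = 0.1.


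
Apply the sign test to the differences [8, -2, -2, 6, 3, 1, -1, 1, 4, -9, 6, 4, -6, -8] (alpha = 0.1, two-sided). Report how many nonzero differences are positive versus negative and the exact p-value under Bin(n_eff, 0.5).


Step 1: Discard zero differences. Original n = 14; n_eff = number of nonzero differences = 14.
Nonzero differences (with sign): +8, -2, -2, +6, +3, +1, -1, +1, +4, -9, +6, +4, -6, -8
Step 2: Count signs: positive = 8, negative = 6.
Step 3: Under H0: P(positive) = 0.5, so the number of positives S ~ Bin(14, 0.5).
Step 4: Two-sided exact p-value = sum of Bin(14,0.5) probabilities at or below the observed probability = 0.790527.
Step 5: alpha = 0.1. fail to reject H0.

n_eff = 14, pos = 8, neg = 6, p = 0.790527, fail to reject H0.


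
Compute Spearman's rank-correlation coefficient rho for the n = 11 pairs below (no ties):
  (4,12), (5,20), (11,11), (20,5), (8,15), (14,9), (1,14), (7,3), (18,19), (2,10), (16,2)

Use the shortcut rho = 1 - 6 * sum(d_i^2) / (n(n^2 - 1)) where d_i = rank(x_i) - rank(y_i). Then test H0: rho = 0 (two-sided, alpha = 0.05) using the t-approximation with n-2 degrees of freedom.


Step 1: Rank x and y separately (midranks; no ties here).
rank(x): 4->3, 5->4, 11->7, 20->11, 8->6, 14->8, 1->1, 7->5, 18->10, 2->2, 16->9
rank(y): 12->7, 20->11, 11->6, 5->3, 15->9, 9->4, 14->8, 3->2, 19->10, 10->5, 2->1
Step 2: d_i = R_x(i) - R_y(i); compute d_i^2.
  (3-7)^2=16, (4-11)^2=49, (7-6)^2=1, (11-3)^2=64, (6-9)^2=9, (8-4)^2=16, (1-8)^2=49, (5-2)^2=9, (10-10)^2=0, (2-5)^2=9, (9-1)^2=64
sum(d^2) = 286.
Step 3: rho = 1 - 6*286 / (11*(11^2 - 1)) = 1 - 1716/1320 = -0.300000.
Step 4: Under H0, t = rho * sqrt((n-2)/(1-rho^2)) = -0.9435 ~ t(9).
Step 5: Two-sided p-value from the t-distribution with 9 df = 0.370083.
Step 6: alpha = 0.05. fail to reject H0.

rho = -0.3000, p = 0.370083, fail to reject H0 at alpha = 0.05.


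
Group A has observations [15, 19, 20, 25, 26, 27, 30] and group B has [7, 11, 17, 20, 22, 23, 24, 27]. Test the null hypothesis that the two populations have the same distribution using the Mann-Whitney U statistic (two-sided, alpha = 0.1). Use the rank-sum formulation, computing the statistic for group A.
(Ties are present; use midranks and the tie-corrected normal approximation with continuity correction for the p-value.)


Step 1: Combine and sort all 15 observations; assign midranks.
sorted (value, group): (7,Y), (11,Y), (15,X), (17,Y), (19,X), (20,X), (20,Y), (22,Y), (23,Y), (24,Y), (25,X), (26,X), (27,X), (27,Y), (30,X)
ranks: 7->1, 11->2, 15->3, 17->4, 19->5, 20->6.5, 20->6.5, 22->8, 23->9, 24->10, 25->11, 26->12, 27->13.5, 27->13.5, 30->15
Step 2: Rank sum for X: R1 = 3 + 5 + 6.5 + 11 + 12 + 13.5 + 15 = 66.
Step 3: U_X = R1 - n1(n1+1)/2 = 66 - 7*8/2 = 66 - 28 = 38.
       U_Y = n1*n2 - U_X = 56 - 38 = 18.
Step 4: Ties are present, so use the tie-corrected normal approximation (with continuity correction) for the p-value.
Step 5: p-value = 0.270731; compare to alpha = 0.1. fail to reject H0.

U_X = 38, p = 0.270731, fail to reject H0 at alpha = 0.1.


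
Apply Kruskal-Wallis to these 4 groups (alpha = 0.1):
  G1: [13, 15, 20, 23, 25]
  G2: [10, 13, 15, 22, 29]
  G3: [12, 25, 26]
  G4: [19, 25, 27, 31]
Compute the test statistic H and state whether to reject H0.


Step 1: Combine all N = 17 observations and assign midranks.
sorted (value, group, rank): (10,G2,1), (12,G3,2), (13,G1,3.5), (13,G2,3.5), (15,G1,5.5), (15,G2,5.5), (19,G4,7), (20,G1,8), (22,G2,9), (23,G1,10), (25,G1,12), (25,G3,12), (25,G4,12), (26,G3,14), (27,G4,15), (29,G2,16), (31,G4,17)
Step 2: Sum ranks within each group.
R_1 = 39 (n_1 = 5)
R_2 = 35 (n_2 = 5)
R_3 = 28 (n_3 = 3)
R_4 = 51 (n_4 = 4)
Step 3: H = 12/(N(N+1)) * sum(R_i^2/n_i) - 3(N+1)
     = 12/(17*18) * (39^2/5 + 35^2/5 + 28^2/3 + 51^2/4) - 3*18
     = 0.039216 * 1460.78 - 54
     = 3.285621.
Step 4: Ties present; correction factor C = 1 - 36/(17^3 - 17) = 0.992647. Corrected H = 3.285621 / 0.992647 = 3.309959.
Step 5: Under H0, H ~ chi^2(3); p-value = 0.346259.
Step 6: alpha = 0.1. fail to reject H0.

H = 3.3100, df = 3, p = 0.346259, fail to reject H0.


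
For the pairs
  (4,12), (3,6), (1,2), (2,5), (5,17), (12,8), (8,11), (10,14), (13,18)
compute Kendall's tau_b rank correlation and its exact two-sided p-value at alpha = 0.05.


Step 1: Enumerate the 36 unordered pairs (i,j) with i<j and classify each by sign(x_j-x_i) * sign(y_j-y_i).
  (1,2):dx=-1,dy=-6->C; (1,3):dx=-3,dy=-10->C; (1,4):dx=-2,dy=-7->C; (1,5):dx=+1,dy=+5->C
  (1,6):dx=+8,dy=-4->D; (1,7):dx=+4,dy=-1->D; (1,8):dx=+6,dy=+2->C; (1,9):dx=+9,dy=+6->C
  (2,3):dx=-2,dy=-4->C; (2,4):dx=-1,dy=-1->C; (2,5):dx=+2,dy=+11->C; (2,6):dx=+9,dy=+2->C
  (2,7):dx=+5,dy=+5->C; (2,8):dx=+7,dy=+8->C; (2,9):dx=+10,dy=+12->C; (3,4):dx=+1,dy=+3->C
  (3,5):dx=+4,dy=+15->C; (3,6):dx=+11,dy=+6->C; (3,7):dx=+7,dy=+9->C; (3,8):dx=+9,dy=+12->C
  (3,9):dx=+12,dy=+16->C; (4,5):dx=+3,dy=+12->C; (4,6):dx=+10,dy=+3->C; (4,7):dx=+6,dy=+6->C
  (4,8):dx=+8,dy=+9->C; (4,9):dx=+11,dy=+13->C; (5,6):dx=+7,dy=-9->D; (5,7):dx=+3,dy=-6->D
  (5,8):dx=+5,dy=-3->D; (5,9):dx=+8,dy=+1->C; (6,7):dx=-4,dy=+3->D; (6,8):dx=-2,dy=+6->D
  (6,9):dx=+1,dy=+10->C; (7,8):dx=+2,dy=+3->C; (7,9):dx=+5,dy=+7->C; (8,9):dx=+3,dy=+4->C
Step 2: C = 29, D = 7, total pairs = 36.
Step 3: tau = (C - D)/(n(n-1)/2) = (29 - 7)/36 = 0.611111.
Step 4: Exact two-sided p-value (enumerate n! = 362880 permutations of y under H0): p = 0.024741.
Step 5: alpha = 0.05. reject H0.

tau_b = 0.6111 (C=29, D=7), p = 0.024741, reject H0.


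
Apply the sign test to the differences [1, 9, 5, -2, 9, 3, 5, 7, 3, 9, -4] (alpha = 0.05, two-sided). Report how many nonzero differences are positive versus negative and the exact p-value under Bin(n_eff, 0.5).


Step 1: Discard zero differences. Original n = 11; n_eff = number of nonzero differences = 11.
Nonzero differences (with sign): +1, +9, +5, -2, +9, +3, +5, +7, +3, +9, -4
Step 2: Count signs: positive = 9, negative = 2.
Step 3: Under H0: P(positive) = 0.5, so the number of positives S ~ Bin(11, 0.5).
Step 4: Two-sided exact p-value = sum of Bin(11,0.5) probabilities at or below the observed probability = 0.065430.
Step 5: alpha = 0.05. fail to reject H0.

n_eff = 11, pos = 9, neg = 2, p = 0.065430, fail to reject H0.


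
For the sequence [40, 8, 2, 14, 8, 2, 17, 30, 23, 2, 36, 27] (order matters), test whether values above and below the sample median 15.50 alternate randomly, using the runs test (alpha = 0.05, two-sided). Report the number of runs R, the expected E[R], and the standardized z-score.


Step 1: Compute median = 15.50; label A = above, B = below.
Labels in order: ABBBBBAAABAA  (n_A = 6, n_B = 6)
Step 2: Count runs R = 5.
Step 3: Under H0 (random ordering), E[R] = 2*n_A*n_B/(n_A+n_B) + 1 = 2*6*6/12 + 1 = 7.0000.
        Var[R] = 2*n_A*n_B*(2*n_A*n_B - n_A - n_B) / ((n_A+n_B)^2 * (n_A+n_B-1)) = 4320/1584 = 2.7273.
        SD[R] = 1.6514.
Step 4: Continuity-corrected z = (R + 0.5 - E[R]) / SD[R] = (5 + 0.5 - 7.0000) / 1.6514 = -0.9083.
Step 5: Two-sided p-value via normal approximation = 2*(1 - Phi(|z|)) = 0.363722.
Step 6: alpha = 0.05. fail to reject H0.

R = 5, z = -0.9083, p = 0.363722, fail to reject H0.


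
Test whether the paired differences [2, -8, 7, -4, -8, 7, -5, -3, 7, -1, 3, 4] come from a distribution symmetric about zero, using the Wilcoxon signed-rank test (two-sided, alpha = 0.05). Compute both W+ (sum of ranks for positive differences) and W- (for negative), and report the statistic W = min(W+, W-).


Step 1: Drop any zero differences (none here) and take |d_i|.
|d| = [2, 8, 7, 4, 8, 7, 5, 3, 7, 1, 3, 4]
Step 2: Midrank |d_i| (ties get averaged ranks).
ranks: |2|->2, |8|->11.5, |7|->9, |4|->5.5, |8|->11.5, |7|->9, |5|->7, |3|->3.5, |7|->9, |1|->1, |3|->3.5, |4|->5.5
Step 3: Attach original signs; sum ranks with positive sign and with negative sign.
W+ = 2 + 9 + 9 + 9 + 3.5 + 5.5 = 38
W- = 11.5 + 5.5 + 11.5 + 7 + 3.5 + 1 = 40
(Check: W+ + W- = 78 should equal n(n+1)/2 = 78.)
Step 4: Test statistic W = min(W+, W-) = 38.
Step 5: Ties in |d|, so use the tie-corrected normal approximation.
        E[W] = n(n+1)/4 = 12*13/4 = 39.
        Tie groups: |d|=3 (t=2), |d|=4 (t=2), |d|=7 (t=3), |d|=8 (t=2); sum(t^3 - t) = 42.
        Var[W] = n(n+1)(2n+1)/24 - sum(t^3-t)/48 = 3900/24 - 42/48 = 161.625.
        z = (W - E[W]) / sqrt(Var[W]) = (38 - 39) / 12.7132 = -0.0787.
        Two-sided p = 2*Phi(z) = 0.937304.
Step 6: alpha = 0.05. fail to reject H0.

W+ = 38, W- = 40, W = min = 38, p = 0.937304, fail to reject H0.


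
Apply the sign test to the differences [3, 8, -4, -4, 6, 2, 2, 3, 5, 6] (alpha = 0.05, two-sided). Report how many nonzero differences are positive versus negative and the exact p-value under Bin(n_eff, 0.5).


Step 1: Discard zero differences. Original n = 10; n_eff = number of nonzero differences = 10.
Nonzero differences (with sign): +3, +8, -4, -4, +6, +2, +2, +3, +5, +6
Step 2: Count signs: positive = 8, negative = 2.
Step 3: Under H0: P(positive) = 0.5, so the number of positives S ~ Bin(10, 0.5).
Step 4: Two-sided exact p-value = sum of Bin(10,0.5) probabilities at or below the observed probability = 0.109375.
Step 5: alpha = 0.05. fail to reject H0.

n_eff = 10, pos = 8, neg = 2, p = 0.109375, fail to reject H0.


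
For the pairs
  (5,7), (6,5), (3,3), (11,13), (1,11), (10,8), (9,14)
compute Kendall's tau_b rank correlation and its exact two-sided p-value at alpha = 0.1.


Step 1: Enumerate the 21 unordered pairs (i,j) with i<j and classify each by sign(x_j-x_i) * sign(y_j-y_i).
  (1,2):dx=+1,dy=-2->D; (1,3):dx=-2,dy=-4->C; (1,4):dx=+6,dy=+6->C; (1,5):dx=-4,dy=+4->D
  (1,6):dx=+5,dy=+1->C; (1,7):dx=+4,dy=+7->C; (2,3):dx=-3,dy=-2->C; (2,4):dx=+5,dy=+8->C
  (2,5):dx=-5,dy=+6->D; (2,6):dx=+4,dy=+3->C; (2,7):dx=+3,dy=+9->C; (3,4):dx=+8,dy=+10->C
  (3,5):dx=-2,dy=+8->D; (3,6):dx=+7,dy=+5->C; (3,7):dx=+6,dy=+11->C; (4,5):dx=-10,dy=-2->C
  (4,6):dx=-1,dy=-5->C; (4,7):dx=-2,dy=+1->D; (5,6):dx=+9,dy=-3->D; (5,7):dx=+8,dy=+3->C
  (6,7):dx=-1,dy=+6->D
Step 2: C = 14, D = 7, total pairs = 21.
Step 3: tau = (C - D)/(n(n-1)/2) = (14 - 7)/21 = 0.333333.
Step 4: Exact two-sided p-value (enumerate n! = 5040 permutations of y under H0): p = 0.381349.
Step 5: alpha = 0.1. fail to reject H0.

tau_b = 0.3333 (C=14, D=7), p = 0.381349, fail to reject H0.


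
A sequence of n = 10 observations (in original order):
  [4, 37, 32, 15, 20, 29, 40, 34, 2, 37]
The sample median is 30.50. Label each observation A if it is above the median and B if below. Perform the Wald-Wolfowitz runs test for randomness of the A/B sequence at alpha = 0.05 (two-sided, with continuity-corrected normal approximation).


Step 1: Compute median = 30.50; label A = above, B = below.
Labels in order: BAABBBAABA  (n_A = 5, n_B = 5)
Step 2: Count runs R = 6.
Step 3: Under H0 (random ordering), E[R] = 2*n_A*n_B/(n_A+n_B) + 1 = 2*5*5/10 + 1 = 6.0000.
        Var[R] = 2*n_A*n_B*(2*n_A*n_B - n_A - n_B) / ((n_A+n_B)^2 * (n_A+n_B-1)) = 2000/900 = 2.2222.
        SD[R] = 1.4907.
Step 4: R = E[R], so z = 0 with no continuity correction.
Step 5: Two-sided p-value via normal approximation = 2*(1 - Phi(|z|)) = 1.000000.
Step 6: alpha = 0.05. fail to reject H0.

R = 6, z = 0.0000, p = 1.000000, fail to reject H0.


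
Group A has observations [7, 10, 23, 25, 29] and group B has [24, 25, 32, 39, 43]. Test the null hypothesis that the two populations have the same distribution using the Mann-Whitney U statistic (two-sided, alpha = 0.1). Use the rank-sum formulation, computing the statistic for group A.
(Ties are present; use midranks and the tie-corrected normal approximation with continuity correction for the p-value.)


Step 1: Combine and sort all 10 observations; assign midranks.
sorted (value, group): (7,X), (10,X), (23,X), (24,Y), (25,X), (25,Y), (29,X), (32,Y), (39,Y), (43,Y)
ranks: 7->1, 10->2, 23->3, 24->4, 25->5.5, 25->5.5, 29->7, 32->8, 39->9, 43->10
Step 2: Rank sum for X: R1 = 1 + 2 + 3 + 5.5 + 7 = 18.5.
Step 3: U_X = R1 - n1(n1+1)/2 = 18.5 - 5*6/2 = 18.5 - 15 = 3.5.
       U_Y = n1*n2 - U_X = 25 - 3.5 = 21.5.
Step 4: Ties are present, so use the tie-corrected normal approximation (with continuity correction) for the p-value.
Step 5: p-value = 0.074913; compare to alpha = 0.1. reject H0.

U_X = 3.5, p = 0.074913, reject H0 at alpha = 0.1.


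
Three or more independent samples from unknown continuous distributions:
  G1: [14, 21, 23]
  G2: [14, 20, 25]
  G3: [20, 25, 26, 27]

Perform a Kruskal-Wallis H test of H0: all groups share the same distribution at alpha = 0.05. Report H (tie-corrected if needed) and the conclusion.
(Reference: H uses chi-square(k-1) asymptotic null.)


Step 1: Combine all N = 10 observations and assign midranks.
sorted (value, group, rank): (14,G1,1.5), (14,G2,1.5), (20,G2,3.5), (20,G3,3.5), (21,G1,5), (23,G1,6), (25,G2,7.5), (25,G3,7.5), (26,G3,9), (27,G3,10)
Step 2: Sum ranks within each group.
R_1 = 12.5 (n_1 = 3)
R_2 = 12.5 (n_2 = 3)
R_3 = 30 (n_3 = 4)
Step 3: H = 12/(N(N+1)) * sum(R_i^2/n_i) - 3(N+1)
     = 12/(10*11) * (12.5^2/3 + 12.5^2/3 + 30^2/4) - 3*11
     = 0.109091 * 329.167 - 33
     = 2.909091.
Step 4: Ties present; correction factor C = 1 - 18/(10^3 - 10) = 0.981818. Corrected H = 2.909091 / 0.981818 = 2.962963.
Step 5: Under H0, H ~ chi^2(2); p-value = 0.227301.
Step 6: alpha = 0.05. fail to reject H0.

H = 2.9630, df = 2, p = 0.227301, fail to reject H0.


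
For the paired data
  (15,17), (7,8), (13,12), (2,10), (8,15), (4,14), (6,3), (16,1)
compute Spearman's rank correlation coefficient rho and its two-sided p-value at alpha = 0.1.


Step 1: Rank x and y separately (midranks; no ties here).
rank(x): 15->7, 7->4, 13->6, 2->1, 8->5, 4->2, 6->3, 16->8
rank(y): 17->8, 8->3, 12->5, 10->4, 15->7, 14->6, 3->2, 1->1
Step 2: d_i = R_x(i) - R_y(i); compute d_i^2.
  (7-8)^2=1, (4-3)^2=1, (6-5)^2=1, (1-4)^2=9, (5-7)^2=4, (2-6)^2=16, (3-2)^2=1, (8-1)^2=49
sum(d^2) = 82.
Step 3: rho = 1 - 6*82 / (8*(8^2 - 1)) = 1 - 492/504 = 0.023810.
Step 4: Under H0, t = rho * sqrt((n-2)/(1-rho^2)) = 0.0583 ~ t(6).
Step 5: Two-sided p-value from the t-distribution with 6 df = 0.955374.
Step 6: alpha = 0.1. fail to reject H0.

rho = 0.0238, p = 0.955374, fail to reject H0 at alpha = 0.1.


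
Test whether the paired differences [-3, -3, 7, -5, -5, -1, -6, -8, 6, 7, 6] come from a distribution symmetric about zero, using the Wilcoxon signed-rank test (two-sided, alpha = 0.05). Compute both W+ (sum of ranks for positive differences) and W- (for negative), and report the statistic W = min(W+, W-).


Step 1: Drop any zero differences (none here) and take |d_i|.
|d| = [3, 3, 7, 5, 5, 1, 6, 8, 6, 7, 6]
Step 2: Midrank |d_i| (ties get averaged ranks).
ranks: |3|->2.5, |3|->2.5, |7|->9.5, |5|->4.5, |5|->4.5, |1|->1, |6|->7, |8|->11, |6|->7, |7|->9.5, |6|->7
Step 3: Attach original signs; sum ranks with positive sign and with negative sign.
W+ = 9.5 + 7 + 9.5 + 7 = 33
W- = 2.5 + 2.5 + 4.5 + 4.5 + 1 + 7 + 11 = 33
(Check: W+ + W- = 66 should equal n(n+1)/2 = 66.)
Step 4: Test statistic W = min(W+, W-) = 33.
Step 5: Ties in |d|, so use the tie-corrected normal approximation.
        E[W] = n(n+1)/4 = 11*12/4 = 33.
        Tie groups: |d|=3 (t=2), |d|=5 (t=2), |d|=6 (t=3), |d|=7 (t=2); sum(t^3 - t) = 42.
        Var[W] = n(n+1)(2n+1)/24 - sum(t^3-t)/48 = 3036/24 - 42/48 = 125.625.
        z = (W - E[W]) / sqrt(Var[W]) = (33 - 33) / 11.2083 = 0.0000.
        Two-sided p = 2*Phi(z) = 1.000000.
Step 6: alpha = 0.05. fail to reject H0.

W+ = 33, W- = 33, W = min = 33, p = 1.000000, fail to reject H0.


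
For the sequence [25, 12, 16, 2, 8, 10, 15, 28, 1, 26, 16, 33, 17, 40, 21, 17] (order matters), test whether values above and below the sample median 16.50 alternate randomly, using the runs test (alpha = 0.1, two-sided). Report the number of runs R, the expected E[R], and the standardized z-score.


Step 1: Compute median = 16.50; label A = above, B = below.
Labels in order: ABBBBBBABABAAAAA  (n_A = 8, n_B = 8)
Step 2: Count runs R = 7.
Step 3: Under H0 (random ordering), E[R] = 2*n_A*n_B/(n_A+n_B) + 1 = 2*8*8/16 + 1 = 9.0000.
        Var[R] = 2*n_A*n_B*(2*n_A*n_B - n_A - n_B) / ((n_A+n_B)^2 * (n_A+n_B-1)) = 14336/3840 = 3.7333.
        SD[R] = 1.9322.
Step 4: Continuity-corrected z = (R + 0.5 - E[R]) / SD[R] = (7 + 0.5 - 9.0000) / 1.9322 = -0.7763.
Step 5: Two-sided p-value via normal approximation = 2*(1 - Phi(|z|)) = 0.437558.
Step 6: alpha = 0.1. fail to reject H0.

R = 7, z = -0.7763, p = 0.437558, fail to reject H0.


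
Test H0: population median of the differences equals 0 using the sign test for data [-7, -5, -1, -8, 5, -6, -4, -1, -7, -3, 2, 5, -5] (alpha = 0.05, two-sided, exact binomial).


Step 1: Discard zero differences. Original n = 13; n_eff = number of nonzero differences = 13.
Nonzero differences (with sign): -7, -5, -1, -8, +5, -6, -4, -1, -7, -3, +2, +5, -5
Step 2: Count signs: positive = 3, negative = 10.
Step 3: Under H0: P(positive) = 0.5, so the number of positives S ~ Bin(13, 0.5).
Step 4: Two-sided exact p-value = sum of Bin(13,0.5) probabilities at or below the observed probability = 0.092285.
Step 5: alpha = 0.05. fail to reject H0.

n_eff = 13, pos = 3, neg = 10, p = 0.092285, fail to reject H0.


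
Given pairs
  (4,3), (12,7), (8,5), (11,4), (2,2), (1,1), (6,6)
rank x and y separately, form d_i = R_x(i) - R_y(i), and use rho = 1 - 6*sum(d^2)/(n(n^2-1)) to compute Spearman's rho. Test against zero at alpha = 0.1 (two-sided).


Step 1: Rank x and y separately (midranks; no ties here).
rank(x): 4->3, 12->7, 8->5, 11->6, 2->2, 1->1, 6->4
rank(y): 3->3, 7->7, 5->5, 4->4, 2->2, 1->1, 6->6
Step 2: d_i = R_x(i) - R_y(i); compute d_i^2.
  (3-3)^2=0, (7-7)^2=0, (5-5)^2=0, (6-4)^2=4, (2-2)^2=0, (1-1)^2=0, (4-6)^2=4
sum(d^2) = 8.
Step 3: rho = 1 - 6*8 / (7*(7^2 - 1)) = 1 - 48/336 = 0.857143.
Step 4: Under H0, t = rho * sqrt((n-2)/(1-rho^2)) = 3.7210 ~ t(5).
Step 5: Two-sided p-value from the t-distribution with 5 df = 0.013697.
Step 6: alpha = 0.1. reject H0.

rho = 0.8571, p = 0.013697, reject H0 at alpha = 0.1.


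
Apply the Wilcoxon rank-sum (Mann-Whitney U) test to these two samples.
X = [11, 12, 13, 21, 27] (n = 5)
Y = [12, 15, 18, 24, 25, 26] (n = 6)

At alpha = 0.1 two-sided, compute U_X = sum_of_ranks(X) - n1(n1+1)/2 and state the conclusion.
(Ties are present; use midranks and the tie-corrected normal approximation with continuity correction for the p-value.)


Step 1: Combine and sort all 11 observations; assign midranks.
sorted (value, group): (11,X), (12,X), (12,Y), (13,X), (15,Y), (18,Y), (21,X), (24,Y), (25,Y), (26,Y), (27,X)
ranks: 11->1, 12->2.5, 12->2.5, 13->4, 15->5, 18->6, 21->7, 24->8, 25->9, 26->10, 27->11
Step 2: Rank sum for X: R1 = 1 + 2.5 + 4 + 7 + 11 = 25.5.
Step 3: U_X = R1 - n1(n1+1)/2 = 25.5 - 5*6/2 = 25.5 - 15 = 10.5.
       U_Y = n1*n2 - U_X = 30 - 10.5 = 19.5.
Step 4: Ties are present, so use the tie-corrected normal approximation (with continuity correction) for the p-value.
Step 5: p-value = 0.464192; compare to alpha = 0.1. fail to reject H0.

U_X = 10.5, p = 0.464192, fail to reject H0 at alpha = 0.1.


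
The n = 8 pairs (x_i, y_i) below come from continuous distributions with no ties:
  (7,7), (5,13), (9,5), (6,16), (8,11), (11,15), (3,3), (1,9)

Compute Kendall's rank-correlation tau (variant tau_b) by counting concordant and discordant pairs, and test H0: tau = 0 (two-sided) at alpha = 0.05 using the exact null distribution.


Step 1: Enumerate the 28 unordered pairs (i,j) with i<j and classify each by sign(x_j-x_i) * sign(y_j-y_i).
  (1,2):dx=-2,dy=+6->D; (1,3):dx=+2,dy=-2->D; (1,4):dx=-1,dy=+9->D; (1,5):dx=+1,dy=+4->C
  (1,6):dx=+4,dy=+8->C; (1,7):dx=-4,dy=-4->C; (1,8):dx=-6,dy=+2->D; (2,3):dx=+4,dy=-8->D
  (2,4):dx=+1,dy=+3->C; (2,5):dx=+3,dy=-2->D; (2,6):dx=+6,dy=+2->C; (2,7):dx=-2,dy=-10->C
  (2,8):dx=-4,dy=-4->C; (3,4):dx=-3,dy=+11->D; (3,5):dx=-1,dy=+6->D; (3,6):dx=+2,dy=+10->C
  (3,7):dx=-6,dy=-2->C; (3,8):dx=-8,dy=+4->D; (4,5):dx=+2,dy=-5->D; (4,6):dx=+5,dy=-1->D
  (4,7):dx=-3,dy=-13->C; (4,8):dx=-5,dy=-7->C; (5,6):dx=+3,dy=+4->C; (5,7):dx=-5,dy=-8->C
  (5,8):dx=-7,dy=-2->C; (6,7):dx=-8,dy=-12->C; (6,8):dx=-10,dy=-6->C; (7,8):dx=-2,dy=+6->D
Step 2: C = 16, D = 12, total pairs = 28.
Step 3: tau = (C - D)/(n(n-1)/2) = (16 - 12)/28 = 0.142857.
Step 4: Exact two-sided p-value (enumerate n! = 40320 permutations of y under H0): p = 0.719544.
Step 5: alpha = 0.05. fail to reject H0.

tau_b = 0.1429 (C=16, D=12), p = 0.719544, fail to reject H0.


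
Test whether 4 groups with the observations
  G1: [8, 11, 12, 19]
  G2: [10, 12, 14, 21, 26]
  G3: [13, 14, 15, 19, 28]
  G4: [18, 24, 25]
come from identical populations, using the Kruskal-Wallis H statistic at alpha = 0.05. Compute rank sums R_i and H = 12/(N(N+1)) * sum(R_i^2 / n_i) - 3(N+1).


Step 1: Combine all N = 17 observations and assign midranks.
sorted (value, group, rank): (8,G1,1), (10,G2,2), (11,G1,3), (12,G1,4.5), (12,G2,4.5), (13,G3,6), (14,G2,7.5), (14,G3,7.5), (15,G3,9), (18,G4,10), (19,G1,11.5), (19,G3,11.5), (21,G2,13), (24,G4,14), (25,G4,15), (26,G2,16), (28,G3,17)
Step 2: Sum ranks within each group.
R_1 = 20 (n_1 = 4)
R_2 = 43 (n_2 = 5)
R_3 = 51 (n_3 = 5)
R_4 = 39 (n_4 = 3)
Step 3: H = 12/(N(N+1)) * sum(R_i^2/n_i) - 3(N+1)
     = 12/(17*18) * (20^2/4 + 43^2/5 + 51^2/5 + 39^2/3) - 3*18
     = 0.039216 * 1497 - 54
     = 4.705882.
Step 4: Ties present; correction factor C = 1 - 18/(17^3 - 17) = 0.996324. Corrected H = 4.705882 / 0.996324 = 4.723247.
Step 5: Under H0, H ~ chi^2(3); p-value = 0.193221.
Step 6: alpha = 0.05. fail to reject H0.

H = 4.7232, df = 3, p = 0.193221, fail to reject H0.


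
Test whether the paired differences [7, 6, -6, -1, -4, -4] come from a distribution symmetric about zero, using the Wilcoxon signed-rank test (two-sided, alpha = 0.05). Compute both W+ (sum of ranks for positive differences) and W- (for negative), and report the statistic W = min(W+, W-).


Step 1: Drop any zero differences (none here) and take |d_i|.
|d| = [7, 6, 6, 1, 4, 4]
Step 2: Midrank |d_i| (ties get averaged ranks).
ranks: |7|->6, |6|->4.5, |6|->4.5, |1|->1, |4|->2.5, |4|->2.5
Step 3: Attach original signs; sum ranks with positive sign and with negative sign.
W+ = 6 + 4.5 = 10.5
W- = 4.5 + 1 + 2.5 + 2.5 = 10.5
(Check: W+ + W- = 21 should equal n(n+1)/2 = 21.)
Step 4: Test statistic W = min(W+, W-) = 10.5.
Step 5: Ties in |d|, so use the tie-corrected normal approximation.
        E[W] = n(n+1)/4 = 6*7/4 = 10.5.
        Tie groups: |d|=4 (t=2), |d|=6 (t=2); sum(t^3 - t) = 12.
        Var[W] = n(n+1)(2n+1)/24 - sum(t^3-t)/48 = 546/24 - 12/48 = 22.5.
        z = (W - E[W]) / sqrt(Var[W]) = (10.5 - 10.5) / 4.7434 = 0.0000.
        Two-sided p = 2*Phi(z) = 1.000000.
Step 6: alpha = 0.05. fail to reject H0.

W+ = 10.5, W- = 10.5, W = min = 10.5, p = 1.000000, fail to reject H0.


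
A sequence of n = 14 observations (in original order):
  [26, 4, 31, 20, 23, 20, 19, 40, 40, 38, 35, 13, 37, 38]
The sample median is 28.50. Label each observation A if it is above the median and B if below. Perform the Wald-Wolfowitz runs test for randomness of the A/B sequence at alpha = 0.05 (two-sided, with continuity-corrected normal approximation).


Step 1: Compute median = 28.50; label A = above, B = below.
Labels in order: BBABBBBAAAABAA  (n_A = 7, n_B = 7)
Step 2: Count runs R = 6.
Step 3: Under H0 (random ordering), E[R] = 2*n_A*n_B/(n_A+n_B) + 1 = 2*7*7/14 + 1 = 8.0000.
        Var[R] = 2*n_A*n_B*(2*n_A*n_B - n_A - n_B) / ((n_A+n_B)^2 * (n_A+n_B-1)) = 8232/2548 = 3.2308.
        SD[R] = 1.7974.
Step 4: Continuity-corrected z = (R + 0.5 - E[R]) / SD[R] = (6 + 0.5 - 8.0000) / 1.7974 = -0.8345.
Step 5: Two-sided p-value via normal approximation = 2*(1 - Phi(|z|)) = 0.403986.
Step 6: alpha = 0.05. fail to reject H0.

R = 6, z = -0.8345, p = 0.403986, fail to reject H0.


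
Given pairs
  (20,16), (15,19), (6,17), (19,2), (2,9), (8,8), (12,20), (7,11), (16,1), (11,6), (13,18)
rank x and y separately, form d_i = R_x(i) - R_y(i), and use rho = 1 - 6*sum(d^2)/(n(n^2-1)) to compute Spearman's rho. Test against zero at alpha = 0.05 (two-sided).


Step 1: Rank x and y separately (midranks; no ties here).
rank(x): 20->11, 15->8, 6->2, 19->10, 2->1, 8->4, 12->6, 7->3, 16->9, 11->5, 13->7
rank(y): 16->7, 19->10, 17->8, 2->2, 9->5, 8->4, 20->11, 11->6, 1->1, 6->3, 18->9
Step 2: d_i = R_x(i) - R_y(i); compute d_i^2.
  (11-7)^2=16, (8-10)^2=4, (2-8)^2=36, (10-2)^2=64, (1-5)^2=16, (4-4)^2=0, (6-11)^2=25, (3-6)^2=9, (9-1)^2=64, (5-3)^2=4, (7-9)^2=4
sum(d^2) = 242.
Step 3: rho = 1 - 6*242 / (11*(11^2 - 1)) = 1 - 1452/1320 = -0.100000.
Step 4: Under H0, t = rho * sqrt((n-2)/(1-rho^2)) = -0.3015 ~ t(9).
Step 5: Two-sided p-value from the t-distribution with 9 df = 0.769875.
Step 6: alpha = 0.05. fail to reject H0.

rho = -0.1000, p = 0.769875, fail to reject H0 at alpha = 0.05.


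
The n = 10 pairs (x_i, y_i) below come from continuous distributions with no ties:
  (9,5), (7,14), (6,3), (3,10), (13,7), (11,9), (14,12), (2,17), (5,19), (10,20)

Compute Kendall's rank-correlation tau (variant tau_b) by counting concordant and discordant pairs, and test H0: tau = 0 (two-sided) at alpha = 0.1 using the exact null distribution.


Step 1: Enumerate the 45 unordered pairs (i,j) with i<j and classify each by sign(x_j-x_i) * sign(y_j-y_i).
  (1,2):dx=-2,dy=+9->D; (1,3):dx=-3,dy=-2->C; (1,4):dx=-6,dy=+5->D; (1,5):dx=+4,dy=+2->C
  (1,6):dx=+2,dy=+4->C; (1,7):dx=+5,dy=+7->C; (1,8):dx=-7,dy=+12->D; (1,9):dx=-4,dy=+14->D
  (1,10):dx=+1,dy=+15->C; (2,3):dx=-1,dy=-11->C; (2,4):dx=-4,dy=-4->C; (2,5):dx=+6,dy=-7->D
  (2,6):dx=+4,dy=-5->D; (2,7):dx=+7,dy=-2->D; (2,8):dx=-5,dy=+3->D; (2,9):dx=-2,dy=+5->D
  (2,10):dx=+3,dy=+6->C; (3,4):dx=-3,dy=+7->D; (3,5):dx=+7,dy=+4->C; (3,6):dx=+5,dy=+6->C
  (3,7):dx=+8,dy=+9->C; (3,8):dx=-4,dy=+14->D; (3,9):dx=-1,dy=+16->D; (3,10):dx=+4,dy=+17->C
  (4,5):dx=+10,dy=-3->D; (4,6):dx=+8,dy=-1->D; (4,7):dx=+11,dy=+2->C; (4,8):dx=-1,dy=+7->D
  (4,9):dx=+2,dy=+9->C; (4,10):dx=+7,dy=+10->C; (5,6):dx=-2,dy=+2->D; (5,7):dx=+1,dy=+5->C
  (5,8):dx=-11,dy=+10->D; (5,9):dx=-8,dy=+12->D; (5,10):dx=-3,dy=+13->D; (6,7):dx=+3,dy=+3->C
  (6,8):dx=-9,dy=+8->D; (6,9):dx=-6,dy=+10->D; (6,10):dx=-1,dy=+11->D; (7,8):dx=-12,dy=+5->D
  (7,9):dx=-9,dy=+7->D; (7,10):dx=-4,dy=+8->D; (8,9):dx=+3,dy=+2->C; (8,10):dx=+8,dy=+3->C
  (9,10):dx=+5,dy=+1->C
Step 2: C = 20, D = 25, total pairs = 45.
Step 3: tau = (C - D)/(n(n-1)/2) = (20 - 25)/45 = -0.111111.
Step 4: Exact two-sided p-value (enumerate n! = 3628800 permutations of y under H0): p = 0.727490.
Step 5: alpha = 0.1. fail to reject H0.

tau_b = -0.1111 (C=20, D=25), p = 0.727490, fail to reject H0.
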